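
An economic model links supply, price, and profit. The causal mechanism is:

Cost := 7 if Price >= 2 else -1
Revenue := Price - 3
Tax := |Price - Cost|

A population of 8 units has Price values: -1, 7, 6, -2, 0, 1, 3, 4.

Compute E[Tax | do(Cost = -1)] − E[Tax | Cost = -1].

2.5

Every unit gets Cost=-1 under the intervention. Tax values become 0, 8, 7, 1, 1, 2, 4, 5; E[Tax|do(Cost=-1)] = 3.5.
Observing Cost=-1 restricts to units where Cost's equation naturally yields -1: Price ∈ {-1, -2, 0, 1}. In that subpopulation Tax = 0, 1, 1, 2, mean 1.
Difference = 3.5 − 1 = 2.5.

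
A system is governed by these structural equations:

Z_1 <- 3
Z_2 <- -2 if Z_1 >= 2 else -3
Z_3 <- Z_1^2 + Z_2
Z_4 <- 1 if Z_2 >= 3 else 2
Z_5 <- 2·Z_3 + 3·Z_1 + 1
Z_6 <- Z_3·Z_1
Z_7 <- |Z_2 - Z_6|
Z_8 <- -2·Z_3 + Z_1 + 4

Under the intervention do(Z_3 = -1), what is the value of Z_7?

1

The intervention breaks the incoming arrows to Z_3: Z_3 <- Z_1^2 + Z_2 no longer applies, and Z_3 = -1.
Z_2 = -2 if Z_1 >= 2 else -3  [with Z_1=3]  = -2
Z_6 = Z_3·Z_1  [with Z_3=-1, Z_1=3]  = -3
Z_7 = |Z_2 - Z_6|  [with Z_2=-2, Z_6=-3]  = 1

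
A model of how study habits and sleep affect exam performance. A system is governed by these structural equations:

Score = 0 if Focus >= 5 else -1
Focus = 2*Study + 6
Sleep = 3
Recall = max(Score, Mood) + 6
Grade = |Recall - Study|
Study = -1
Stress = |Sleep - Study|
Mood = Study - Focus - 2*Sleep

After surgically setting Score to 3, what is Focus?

4

The intervention breaks the incoming arrows to Score: Score = 0 if Focus >= 5 else -1 no longer applies, and Score = 3.
Since Focus is not a descendant of the intervened variable, it is unaffected.
Focus = 2*Study + 6  [with Study=-1]  = 4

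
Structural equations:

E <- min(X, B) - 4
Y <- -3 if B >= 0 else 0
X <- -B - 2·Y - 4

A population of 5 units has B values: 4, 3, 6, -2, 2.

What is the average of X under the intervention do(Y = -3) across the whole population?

Under do(Y=-3), Y's equation is replaced by Y=-3 for every unit. Per-unit X: -2, -1, -4, 4, 0. Mean = -0.6.

-0.6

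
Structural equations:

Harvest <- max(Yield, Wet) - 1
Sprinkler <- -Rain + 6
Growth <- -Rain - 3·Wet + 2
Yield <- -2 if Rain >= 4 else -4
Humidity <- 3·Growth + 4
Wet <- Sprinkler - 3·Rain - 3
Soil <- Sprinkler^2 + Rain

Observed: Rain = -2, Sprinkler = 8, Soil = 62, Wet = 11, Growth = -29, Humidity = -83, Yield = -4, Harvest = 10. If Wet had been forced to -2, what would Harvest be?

do(Wet=-2) replaces the equation Wet <- Sprinkler - 3·Rain - 3 with the constant Wet = -2.
Yield = -2 if Rain >= 4 else -4  [with Rain=-2]  = -4
Harvest = max(Yield, Wet) - 1  [with Yield=-4, Wet=-2]  = -3

-3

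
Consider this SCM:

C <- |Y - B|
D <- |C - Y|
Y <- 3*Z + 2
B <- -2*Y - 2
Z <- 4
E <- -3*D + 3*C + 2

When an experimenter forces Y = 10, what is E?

Under do(Y=10), the mechanism Y <- 3*Z + 2 is discarded; Y is fixed at 10.
B = -2*Y - 2  [with Y=10]  = -22
C = |Y - B|  [with Y=10, B=-22]  = 32
D = |C - Y|  [with C=32, Y=10]  = 22
E = -3*D + 3*C + 2  [with D=22, C=32]  = 32

32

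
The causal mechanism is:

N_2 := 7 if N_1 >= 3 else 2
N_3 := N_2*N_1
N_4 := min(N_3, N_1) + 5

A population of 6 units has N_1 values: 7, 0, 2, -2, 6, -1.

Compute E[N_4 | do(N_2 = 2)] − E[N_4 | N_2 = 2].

2.5

The intervention sets N_2=2 in all 6 units regardless of N_1. Recomputing N_4 per unit gives 12, 5, 7, 1, 11, 3; average 6.5.
Observing N_2=2 restricts to units where N_2's equation naturally yields 2: N_1 ∈ {0, 2, -2, -1}. In that subpopulation N_4 = 5, 7, 1, 3, mean 4.
Difference = 6.5 − 4 = 2.5.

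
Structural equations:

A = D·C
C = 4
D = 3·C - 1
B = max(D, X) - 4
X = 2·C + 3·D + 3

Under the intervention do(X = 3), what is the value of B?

Intervening sets X = 3 and removes its equation (X = 2·C + 3·D + 3).
D = 3·C - 1  [with C=4]  = 11
B = max(D, X) - 4  [with D=11, X=3]  = 7

7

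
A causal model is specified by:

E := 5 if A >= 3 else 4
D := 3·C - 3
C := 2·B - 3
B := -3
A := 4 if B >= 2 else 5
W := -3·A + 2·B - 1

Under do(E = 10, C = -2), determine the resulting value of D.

Under do(E = 10, C = -2), each intervened variable's structural equation is replaced by its fixed value.
D = 3·C - 3  [with C=-2]  = -9

-9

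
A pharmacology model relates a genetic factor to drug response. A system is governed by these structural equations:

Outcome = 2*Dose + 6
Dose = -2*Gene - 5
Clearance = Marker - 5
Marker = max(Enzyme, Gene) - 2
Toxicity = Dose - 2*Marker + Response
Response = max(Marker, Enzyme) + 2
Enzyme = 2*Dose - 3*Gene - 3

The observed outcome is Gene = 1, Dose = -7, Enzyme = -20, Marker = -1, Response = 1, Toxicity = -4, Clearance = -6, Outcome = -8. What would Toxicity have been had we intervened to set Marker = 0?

Under do(Marker=0), the mechanism Marker = max(Enzyme, Gene) - 2 is discarded; Marker is fixed at 0.
Dose = -2*Gene - 5  [with Gene=1]  = -7
Enzyme = 2*Dose - 3*Gene - 3  [with Dose=-7, Gene=1]  = -20
Response = max(Marker, Enzyme) + 2  [with Marker=0, Enzyme=-20]  = 2
Toxicity = Dose - 2*Marker + Response  [with Dose=-7, Marker=0, Response=2]  = -5

-5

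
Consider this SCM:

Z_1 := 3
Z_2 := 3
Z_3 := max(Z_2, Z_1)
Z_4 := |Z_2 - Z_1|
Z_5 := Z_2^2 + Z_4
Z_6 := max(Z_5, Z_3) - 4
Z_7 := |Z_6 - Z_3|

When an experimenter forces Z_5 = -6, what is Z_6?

The intervention breaks the incoming arrows to Z_5: Z_5 := Z_2^2 + Z_4 no longer applies, and Z_5 = -6.
Z_3 = max(Z_2, Z_1)  [with Z_2=3, Z_1=3]  = 3
Z_6 = max(Z_5, Z_3) - 4  [with Z_5=-6, Z_3=3]  = -1

-1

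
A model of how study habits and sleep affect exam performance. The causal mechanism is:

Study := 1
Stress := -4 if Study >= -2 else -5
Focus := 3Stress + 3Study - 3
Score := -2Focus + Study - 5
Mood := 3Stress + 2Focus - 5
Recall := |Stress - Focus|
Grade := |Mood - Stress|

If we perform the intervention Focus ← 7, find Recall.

The intervention breaks the incoming arrows to Focus: Focus := 3Stress + 3Study - 3 no longer applies, and Focus = 7.
Stress = -4 if Study >= -2 else -5  [with Study=1]  = -4
Recall = |Stress - Focus|  [with Stress=-4, Focus=7]  = 11

11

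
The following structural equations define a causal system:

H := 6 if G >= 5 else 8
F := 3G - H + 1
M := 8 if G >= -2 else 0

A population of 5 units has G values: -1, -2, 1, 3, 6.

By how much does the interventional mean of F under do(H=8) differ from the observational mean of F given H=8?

3.45

do(H=8) breaks H's dependence on G. With H=8 fixed, F across the units is -10, -13, -4, 2, 11, mean -2.8.
E[F|H=8] averages over only the 4 units with H=8 (G = -1, -2, 1, 3): F = -10, -13, -4, 2, mean -6.25.
Difference = -2.8 − (-6.25) = 3.45.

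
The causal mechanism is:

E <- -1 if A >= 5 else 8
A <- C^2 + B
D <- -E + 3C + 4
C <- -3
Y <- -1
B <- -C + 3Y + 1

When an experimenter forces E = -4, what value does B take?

1

do(E=-4) replaces the equation E <- -1 if A >= 5 else 8 with the constant E = -4.
B is not downstream of the intervention, so its value is determined by the original equations.
B = -C + 3Y + 1  [with C=-3, Y=-1]  = 1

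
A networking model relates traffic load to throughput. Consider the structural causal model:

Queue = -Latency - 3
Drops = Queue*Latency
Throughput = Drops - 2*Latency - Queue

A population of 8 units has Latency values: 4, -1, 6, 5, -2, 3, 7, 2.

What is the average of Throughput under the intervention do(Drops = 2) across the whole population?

2

Under do(Drops=2), Drops's equation is replaced by Drops=2 for every unit. Per-unit Throughput: 1, 6, -1, 0, 7, 2, -2, 3. Mean = 2.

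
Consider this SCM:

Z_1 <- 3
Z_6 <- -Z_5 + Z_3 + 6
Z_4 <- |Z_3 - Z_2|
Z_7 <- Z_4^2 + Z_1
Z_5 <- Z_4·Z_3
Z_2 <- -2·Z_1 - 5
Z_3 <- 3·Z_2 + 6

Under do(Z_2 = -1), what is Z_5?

12

do(Z_2=-1) replaces the equation Z_2 <- -2·Z_1 - 5 with the constant Z_2 = -1.
Z_3 = 3·Z_2 + 6  [with Z_2=-1]  = 3
Z_4 = |Z_3 - Z_2|  [with Z_3=3, Z_2=-1]  = 4
Z_5 = Z_4·Z_3  [with Z_4=4, Z_3=3]  = 12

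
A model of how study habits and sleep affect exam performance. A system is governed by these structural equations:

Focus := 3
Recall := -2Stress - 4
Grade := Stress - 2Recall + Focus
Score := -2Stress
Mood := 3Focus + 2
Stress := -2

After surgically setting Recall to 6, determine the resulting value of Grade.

-11

The intervention breaks the incoming arrows to Recall: Recall := -2Stress - 4 no longer applies, and Recall = 6.
Grade = Stress - 2Recall + Focus  [with Stress=-2, Recall=6, Focus=3]  = -11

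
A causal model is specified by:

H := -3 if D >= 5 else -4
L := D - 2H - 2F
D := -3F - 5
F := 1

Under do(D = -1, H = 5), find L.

-13

Setting D = -1, H = 5 by intervention discards those variables' equations.
L = D - 2H - 2F  [with D=-1, H=5, F=1]  = -13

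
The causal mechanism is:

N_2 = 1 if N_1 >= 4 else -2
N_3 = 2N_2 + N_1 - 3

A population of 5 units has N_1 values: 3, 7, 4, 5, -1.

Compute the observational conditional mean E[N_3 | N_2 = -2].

-6

Conditioning on N_2=-2 selects the 2 unit(s) with N_1 ∈ {3, -1}. Their N_3 values: -4, -8. Mean = -6.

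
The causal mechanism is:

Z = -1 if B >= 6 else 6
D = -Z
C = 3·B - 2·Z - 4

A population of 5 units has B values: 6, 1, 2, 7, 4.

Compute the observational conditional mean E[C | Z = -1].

17.5

Observing Z=-1 restricts to units where Z's equation naturally yields -1: B ∈ {6, 7}. In that subpopulation C = 16, 19, mean 17.5.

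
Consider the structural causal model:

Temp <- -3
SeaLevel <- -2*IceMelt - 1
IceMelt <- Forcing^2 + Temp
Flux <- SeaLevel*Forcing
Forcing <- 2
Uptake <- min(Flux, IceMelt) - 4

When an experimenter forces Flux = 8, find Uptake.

The intervention breaks the incoming arrows to Flux: Flux <- SeaLevel*Forcing no longer applies, and Flux = 8.
IceMelt = Forcing^2 + Temp  [with Forcing=2, Temp=-3]  = 1
Uptake = min(Flux, IceMelt) - 4  [with Flux=8, IceMelt=1]  = -3

-3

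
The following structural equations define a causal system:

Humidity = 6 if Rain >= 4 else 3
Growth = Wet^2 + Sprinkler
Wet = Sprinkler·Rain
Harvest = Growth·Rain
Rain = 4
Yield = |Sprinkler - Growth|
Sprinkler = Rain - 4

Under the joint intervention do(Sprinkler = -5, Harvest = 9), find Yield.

400

Under do(Sprinkler = -5, Harvest = 9), each intervened variable's structural equation is replaced by its fixed value.
Wet = Sprinkler·Rain  [with Sprinkler=-5, Rain=4]  = -20
Growth = Wet^2 + Sprinkler  [with Wet=-20, Sprinkler=-5]  = 395
Yield = |Sprinkler - Growth|  [with Sprinkler=-5, Growth=395]  = 400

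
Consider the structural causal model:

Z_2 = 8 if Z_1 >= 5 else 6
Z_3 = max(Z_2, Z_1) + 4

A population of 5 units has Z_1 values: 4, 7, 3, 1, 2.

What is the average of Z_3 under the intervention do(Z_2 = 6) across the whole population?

Under do(Z_2=6), Z_2's equation is replaced by Z_2=6 for every unit. Per-unit Z_3: 10, 11, 10, 10, 10. Mean = 10.2.

10.2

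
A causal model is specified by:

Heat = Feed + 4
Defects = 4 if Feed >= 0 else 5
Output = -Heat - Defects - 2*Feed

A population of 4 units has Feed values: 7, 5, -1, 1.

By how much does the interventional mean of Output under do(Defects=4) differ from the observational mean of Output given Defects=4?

4

Under do(Defects=4), Defects's equation is replaced by Defects=4 for every unit. Per-unit Output: -29, -23, -5, -11. Mean = -17.
Conditioning on Defects=4 selects the 3 unit(s) with Feed ∈ {7, 5, 1}. Their Output values: -29, -23, -11. Mean = -21.
Difference = -17 − (-21) = 4.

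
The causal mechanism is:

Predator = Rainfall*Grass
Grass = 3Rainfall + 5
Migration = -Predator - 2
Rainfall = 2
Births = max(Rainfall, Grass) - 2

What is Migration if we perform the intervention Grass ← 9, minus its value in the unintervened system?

do(Grass=9) replaces the equation Grass = 3Rainfall + 5 with the constant Grass = 9.
Predator = Rainfall*Grass  [with Rainfall=2, Grass=9]  = 18
Migration = -Predator - 2  [with Predator=18]  = -20
Without intervention: Grass = 3Rainfall + 5  [with Rainfall=2]  = 11; Predator = Rainfall*Grass  [with Rainfall=2, Grass=11]  = 22; Migration = -Predator - 2  [with Predator=22]  = -24.
Change = -20 − (-24) = 4.

4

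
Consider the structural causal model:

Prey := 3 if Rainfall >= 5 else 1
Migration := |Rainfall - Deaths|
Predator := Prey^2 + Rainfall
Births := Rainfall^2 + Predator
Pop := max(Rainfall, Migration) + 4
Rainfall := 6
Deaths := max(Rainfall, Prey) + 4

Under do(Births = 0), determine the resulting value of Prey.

3

The intervention breaks the incoming arrows to Births: Births := Rainfall^2 + Predator no longer applies, and Births = 0.
Since Prey is not a descendant of the intervened variable, it is unaffected.
Prey = 3 if Rainfall >= 5 else 1  [with Rainfall=6]  = 3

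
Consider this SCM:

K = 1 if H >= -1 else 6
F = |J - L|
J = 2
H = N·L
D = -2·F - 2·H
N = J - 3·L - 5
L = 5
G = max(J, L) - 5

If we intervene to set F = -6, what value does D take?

The intervention breaks the incoming arrows to F: F = |J - L| no longer applies, and F = -6.
N = J - 3·L - 5  [with J=2, L=5]  = -18
H = N·L  [with N=-18, L=5]  = -90
D = -2·F - 2·H  [with F=-6, H=-90]  = 192

192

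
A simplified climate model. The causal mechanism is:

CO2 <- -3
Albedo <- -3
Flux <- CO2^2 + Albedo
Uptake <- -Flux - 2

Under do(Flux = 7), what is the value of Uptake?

The intervention breaks the incoming arrows to Flux: Flux <- CO2^2 + Albedo no longer applies, and Flux = 7.
Uptake = -Flux - 2  [with Flux=7]  = -9

-9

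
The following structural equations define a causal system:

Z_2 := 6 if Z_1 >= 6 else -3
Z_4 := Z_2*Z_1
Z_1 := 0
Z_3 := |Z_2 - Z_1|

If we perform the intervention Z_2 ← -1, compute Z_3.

1

The intervention breaks the incoming arrows to Z_2: Z_2 := 6 if Z_1 >= 6 else -3 no longer applies, and Z_2 = -1.
Z_3 = |Z_2 - Z_1|  [with Z_2=-1, Z_1=0]  = 1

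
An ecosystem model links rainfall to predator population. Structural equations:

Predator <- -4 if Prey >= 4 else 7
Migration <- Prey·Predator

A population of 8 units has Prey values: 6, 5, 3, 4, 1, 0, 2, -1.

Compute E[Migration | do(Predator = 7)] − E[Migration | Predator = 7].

10.5

The intervention sets Predator=7 in all 8 units regardless of Prey. Recomputing Migration per unit gives 42, 35, 21, 28, 7, 0, 14, -7; average 17.5.
Conditioning on Predator=7 selects the 5 unit(s) with Prey ∈ {3, 1, 0, 2, -1}. Their Migration values: 21, 7, 0, 14, -7. Mean = 7.
Difference = 17.5 − 7 = 10.5.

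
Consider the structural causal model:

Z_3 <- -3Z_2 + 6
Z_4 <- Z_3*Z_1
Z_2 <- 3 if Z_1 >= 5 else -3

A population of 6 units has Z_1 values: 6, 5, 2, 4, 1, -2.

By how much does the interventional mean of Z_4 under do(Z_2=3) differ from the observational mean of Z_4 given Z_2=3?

Under do(Z_2=3), Z_2's equation is replaced by Z_2=3 for every unit. Per-unit Z_4: -18, -15, -6, -12, -3, 6. Mean = -8.
Conditioning on Z_2=3 selects the 2 unit(s) with Z_1 ∈ {6, 5}. Their Z_4 values: -18, -15. Mean = -16.5.
Difference = -8 − (-16.5) = 8.5.

8.5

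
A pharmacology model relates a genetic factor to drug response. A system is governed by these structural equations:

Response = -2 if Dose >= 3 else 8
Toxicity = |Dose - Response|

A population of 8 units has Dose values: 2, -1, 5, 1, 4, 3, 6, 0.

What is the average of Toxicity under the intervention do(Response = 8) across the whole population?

Under do(Response=8), Response's equation is replaced by Response=8 for every unit. Per-unit Toxicity: 6, 9, 3, 7, 4, 5, 2, 8. Mean = 5.5.

5.5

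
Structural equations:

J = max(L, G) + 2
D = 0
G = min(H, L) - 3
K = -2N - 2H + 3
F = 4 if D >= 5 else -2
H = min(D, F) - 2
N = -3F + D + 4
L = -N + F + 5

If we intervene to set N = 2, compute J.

The intervention breaks the incoming arrows to N: N = -3F + D + 4 no longer applies, and N = 2.
F = 4 if D >= 5 else -2  [with D=0]  = -2
H = min(D, F) - 2  [with D=0, F=-2]  = -4
L = -N + F + 5  [with N=2, F=-2]  = 1
G = min(H, L) - 3  [with H=-4, L=1]  = -7
J = max(L, G) + 2  [with L=1, G=-7]  = 3

3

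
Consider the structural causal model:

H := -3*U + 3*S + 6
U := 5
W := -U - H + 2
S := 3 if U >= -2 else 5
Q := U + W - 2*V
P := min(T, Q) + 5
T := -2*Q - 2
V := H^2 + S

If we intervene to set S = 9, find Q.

Under do(S=9), the mechanism S := 3 if U >= -2 else 5 is discarded; S is fixed at 9.
H = -3*U + 3*S + 6  [with U=5, S=9]  = 18
W = -U - H + 2  [with U=5, H=18]  = -21
V = H^2 + S  [with H=18, S=9]  = 333
Q = U + W - 2*V  [with U=5, W=-21, V=333]  = -682

-682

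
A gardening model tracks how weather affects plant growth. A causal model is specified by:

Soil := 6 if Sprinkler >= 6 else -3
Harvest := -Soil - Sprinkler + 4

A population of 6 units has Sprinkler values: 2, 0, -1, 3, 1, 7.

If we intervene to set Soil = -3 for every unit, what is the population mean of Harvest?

5

Every unit gets Soil=-3 under the intervention. Harvest values become 5, 7, 8, 4, 6, 0; E[Harvest|do(Soil=-3)] = 5.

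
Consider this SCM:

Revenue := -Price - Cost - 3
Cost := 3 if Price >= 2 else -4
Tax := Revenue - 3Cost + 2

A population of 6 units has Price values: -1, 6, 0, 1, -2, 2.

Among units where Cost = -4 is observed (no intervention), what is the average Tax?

15.5

E[Tax|Cost=-4] averages over only the 4 units with Cost=-4 (Price = -1, 0, 1, -2): Tax = 16, 15, 14, 17, mean 15.5.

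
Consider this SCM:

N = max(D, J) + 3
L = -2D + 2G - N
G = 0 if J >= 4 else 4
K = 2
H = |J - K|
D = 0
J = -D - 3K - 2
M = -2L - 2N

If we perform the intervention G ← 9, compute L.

15

The intervention breaks the incoming arrows to G: G = 0 if J >= 4 else 4 no longer applies, and G = 9.
J = -D - 3K - 2  [with D=0, K=2]  = -8
N = max(D, J) + 3  [with D=0, J=-8]  = 3
L = -2D + 2G - N  [with D=0, G=9, N=3]  = 15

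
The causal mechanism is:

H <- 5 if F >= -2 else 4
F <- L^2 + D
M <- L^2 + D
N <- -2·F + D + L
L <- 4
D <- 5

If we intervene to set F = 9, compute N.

do(F=9) replaces the equation F <- L^2 + D with the constant F = 9.
N = -2·F + D + L  [with F=9, D=5, L=4]  = -9

-9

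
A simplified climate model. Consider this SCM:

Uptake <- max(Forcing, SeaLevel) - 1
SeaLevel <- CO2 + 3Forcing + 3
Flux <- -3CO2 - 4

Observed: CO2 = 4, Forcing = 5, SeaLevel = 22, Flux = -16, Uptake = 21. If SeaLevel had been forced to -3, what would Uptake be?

4

do(SeaLevel=-3) replaces the equation SeaLevel <- CO2 + 3Forcing + 3 with the constant SeaLevel = -3.
Uptake = max(Forcing, SeaLevel) - 1  [with Forcing=5, SeaLevel=-3]  = 4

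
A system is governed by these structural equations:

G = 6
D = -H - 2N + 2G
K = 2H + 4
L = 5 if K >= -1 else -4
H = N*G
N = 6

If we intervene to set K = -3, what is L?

-4

The intervention breaks the incoming arrows to K: K = 2H + 4 no longer applies, and K = -3.
L = 5 if K >= -1 else -4  [with K=-3]  = -4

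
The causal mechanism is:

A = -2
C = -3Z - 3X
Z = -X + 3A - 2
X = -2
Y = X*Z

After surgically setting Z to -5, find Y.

10

The intervention breaks the incoming arrows to Z: Z = -X + 3A - 2 no longer applies, and Z = -5.
Y = X*Z  [with X=-2, Z=-5]  = 10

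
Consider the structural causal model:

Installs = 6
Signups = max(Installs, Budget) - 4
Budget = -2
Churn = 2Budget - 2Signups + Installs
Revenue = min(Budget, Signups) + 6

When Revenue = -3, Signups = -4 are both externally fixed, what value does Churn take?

10

Under do(Revenue = -3, Signups = -4), each intervened variable's structural equation is replaced by its fixed value.
Churn = 2Budget - 2Signups + Installs  [with Budget=-2, Signups=-4, Installs=6]  = 10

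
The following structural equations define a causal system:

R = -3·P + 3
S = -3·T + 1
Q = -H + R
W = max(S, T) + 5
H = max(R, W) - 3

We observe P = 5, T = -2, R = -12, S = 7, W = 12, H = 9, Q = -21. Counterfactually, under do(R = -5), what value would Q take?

-14

The intervention breaks the incoming arrows to R: R = -3·P + 3 no longer applies, and R = -5.
S = -3·T + 1  [with T=-2]  = 7
W = max(S, T) + 5  [with S=7, T=-2]  = 12
H = max(R, W) - 3  [with R=-5, W=12]  = 9
Q = -H + R  [with H=9, R=-5]  = -14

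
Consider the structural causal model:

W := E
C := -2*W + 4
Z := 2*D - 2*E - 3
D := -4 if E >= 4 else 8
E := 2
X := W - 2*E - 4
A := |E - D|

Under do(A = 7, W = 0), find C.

Under do(A = 7, W = 0), each intervened variable's structural equation is replaced by its fixed value.
C = -2*W + 4  [with W=0]  = 4

4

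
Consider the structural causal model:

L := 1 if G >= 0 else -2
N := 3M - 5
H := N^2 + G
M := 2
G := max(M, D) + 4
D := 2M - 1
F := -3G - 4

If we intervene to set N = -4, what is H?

Under do(N=-4), the mechanism N := 3M - 5 is discarded; N is fixed at -4.
D = 2M - 1  [with M=2]  = 3
G = max(M, D) + 4  [with M=2, D=3]  = 7
H = N^2 + G  [with N=-4, G=7]  = 23

23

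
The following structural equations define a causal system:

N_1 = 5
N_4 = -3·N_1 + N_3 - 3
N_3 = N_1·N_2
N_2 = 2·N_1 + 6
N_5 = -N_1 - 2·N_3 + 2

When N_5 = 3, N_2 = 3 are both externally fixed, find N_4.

Setting N_5 = 3, N_2 = 3 by intervention discards those variables' equations.
N_3 = N_1·N_2  [with N_1=5, N_2=3]  = 15
N_4 = -3·N_1 + N_3 - 3  [with N_1=5, N_3=15]  = -3

-3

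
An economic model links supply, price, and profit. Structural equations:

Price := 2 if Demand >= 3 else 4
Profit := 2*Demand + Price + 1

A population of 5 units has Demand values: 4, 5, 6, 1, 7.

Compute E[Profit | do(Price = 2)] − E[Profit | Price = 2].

-1.8

Every unit gets Price=2 under the intervention. Profit values become 11, 13, 15, 5, 17; E[Profit|do(Price=2)] = 12.2.
E[Profit|Price=2] averages over only the 4 units with Price=2 (Demand = 4, 5, 6, 7): Profit = 11, 13, 15, 17, mean 14.
Difference = 12.2 − 14 = -1.8.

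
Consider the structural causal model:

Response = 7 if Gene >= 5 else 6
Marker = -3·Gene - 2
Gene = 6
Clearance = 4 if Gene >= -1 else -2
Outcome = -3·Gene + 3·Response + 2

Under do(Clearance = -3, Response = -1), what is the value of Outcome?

The joint intervention fixes Clearance = -3, Response = -1, removing each variable's own equation.
Outcome = -3·Gene + 3·Response + 2  [with Gene=6, Response=-1]  = -19

-19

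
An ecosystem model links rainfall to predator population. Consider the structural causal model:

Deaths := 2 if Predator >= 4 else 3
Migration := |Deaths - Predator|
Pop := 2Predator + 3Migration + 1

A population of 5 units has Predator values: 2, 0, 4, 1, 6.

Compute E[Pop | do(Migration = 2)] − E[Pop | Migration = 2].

The intervention sets Migration=2 in all 5 units regardless of Predator. Recomputing Pop per unit gives 11, 7, 15, 9, 19; average 12.2.
Observing Migration=2 restricts to units where Migration's equation naturally yields 2: Predator ∈ {4, 1}. In that subpopulation Pop = 15, 9, mean 12.
Difference = 12.2 − 12 = 0.2.

0.2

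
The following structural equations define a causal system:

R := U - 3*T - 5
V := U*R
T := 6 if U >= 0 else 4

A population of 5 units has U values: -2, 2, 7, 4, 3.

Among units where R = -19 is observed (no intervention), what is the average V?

-19

E[V|R=-19] averages over only the 2 units with R=-19 (U = -2, 4): V = 38, -76, mean -19.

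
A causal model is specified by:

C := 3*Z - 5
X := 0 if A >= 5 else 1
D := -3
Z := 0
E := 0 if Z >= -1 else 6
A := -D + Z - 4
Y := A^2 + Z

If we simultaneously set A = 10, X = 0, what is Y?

Under do(A = 10, X = 0), each intervened variable's structural equation is replaced by its fixed value.
Y = A^2 + Z  [with A=10, Z=0]  = 100

100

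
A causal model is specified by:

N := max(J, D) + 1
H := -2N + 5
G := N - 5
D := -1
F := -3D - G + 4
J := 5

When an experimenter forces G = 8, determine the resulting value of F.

-1

Under do(G=8), the mechanism G := N - 5 is discarded; G is fixed at 8.
F = -3D - G + 4  [with D=-1, G=8]  = -1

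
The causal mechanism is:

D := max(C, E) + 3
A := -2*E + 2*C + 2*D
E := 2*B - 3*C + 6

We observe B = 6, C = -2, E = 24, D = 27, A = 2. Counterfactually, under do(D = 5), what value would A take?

-42

Intervening sets D = 5 and removes its equation (D := max(C, E) + 3).
E = 2*B - 3*C + 6  [with B=6, C=-2]  = 24
A = -2*E + 2*C + 2*D  [with E=24, C=-2, D=5]  = -42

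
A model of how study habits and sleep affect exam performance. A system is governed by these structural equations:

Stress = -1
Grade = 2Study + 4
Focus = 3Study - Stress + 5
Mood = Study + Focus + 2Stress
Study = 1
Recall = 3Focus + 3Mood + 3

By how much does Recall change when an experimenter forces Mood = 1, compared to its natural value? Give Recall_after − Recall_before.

Intervening sets Mood = 1 and removes its equation (Mood = Study + Focus + 2Stress).
Focus = 3Study - Stress + 5  [with Study=1, Stress=-1]  = 9
Recall = 3Focus + 3Mood + 3  [with Focus=9, Mood=1]  = 33
Without intervention: Focus = 3Study - Stress + 5  [with Study=1, Stress=-1]  = 9; Mood = Study + Focus + 2Stress  [with Study=1, Focus=9, Stress=-1]  = 8; Recall = 3Focus + 3Mood + 3  [with Focus=9, Mood=8]  = 54.
Change = 33 − 54 = -21.

-21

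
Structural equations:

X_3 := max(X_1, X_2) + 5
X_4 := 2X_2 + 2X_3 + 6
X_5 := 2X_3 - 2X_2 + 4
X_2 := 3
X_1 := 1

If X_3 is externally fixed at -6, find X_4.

0

The intervention breaks the incoming arrows to X_3: X_3 := max(X_1, X_2) + 5 no longer applies, and X_3 = -6.
X_4 = 2X_2 + 2X_3 + 6  [with X_2=3, X_3=-6]  = 0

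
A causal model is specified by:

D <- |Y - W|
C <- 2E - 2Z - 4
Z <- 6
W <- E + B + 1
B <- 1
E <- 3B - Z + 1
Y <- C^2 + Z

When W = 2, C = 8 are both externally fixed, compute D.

Under do(W = 2, C = 8), each intervened variable's structural equation is replaced by its fixed value.
Y = C^2 + Z  [with C=8, Z=6]  = 70
D = |Y - W|  [with Y=70, W=2]  = 68

68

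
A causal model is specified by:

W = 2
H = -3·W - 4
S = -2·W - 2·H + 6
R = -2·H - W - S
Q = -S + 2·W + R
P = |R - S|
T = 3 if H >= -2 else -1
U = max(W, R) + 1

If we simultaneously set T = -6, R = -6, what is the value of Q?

Under do(T = -6, R = -6), each intervened variable's structural equation is replaced by its fixed value.
H = -3·W - 4  [with W=2]  = -10
S = -2·W - 2·H + 6  [with W=2, H=-10]  = 22
Q = -S + 2·W + R  [with S=22, W=2, R=-6]  = -24

-24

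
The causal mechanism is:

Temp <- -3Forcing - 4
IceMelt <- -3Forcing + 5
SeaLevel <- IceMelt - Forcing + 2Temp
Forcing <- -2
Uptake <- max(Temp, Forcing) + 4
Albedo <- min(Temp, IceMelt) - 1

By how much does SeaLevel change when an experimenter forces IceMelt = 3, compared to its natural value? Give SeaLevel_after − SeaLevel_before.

do(IceMelt=3) replaces the equation IceMelt <- -3Forcing + 5 with the constant IceMelt = 3.
Temp = -3Forcing - 4  [with Forcing=-2]  = 2
SeaLevel = IceMelt - Forcing + 2Temp  [with IceMelt=3, Forcing=-2, Temp=2]  = 9
Without intervention: Temp = -3Forcing - 4  [with Forcing=-2]  = 2; IceMelt = -3Forcing + 5  [with Forcing=-2]  = 11; SeaLevel = IceMelt - Forcing + 2Temp  [with IceMelt=11, Forcing=-2, Temp=2]  = 17.
Change = 9 − 17 = -8.

-8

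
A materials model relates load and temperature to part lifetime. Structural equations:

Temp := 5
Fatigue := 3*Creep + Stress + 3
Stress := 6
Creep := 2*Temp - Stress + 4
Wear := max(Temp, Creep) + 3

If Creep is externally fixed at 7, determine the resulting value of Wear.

10

The intervention breaks the incoming arrows to Creep: Creep := 2*Temp - Stress + 4 no longer applies, and Creep = 7.
Wear = max(Temp, Creep) + 3  [with Temp=5, Creep=7]  = 10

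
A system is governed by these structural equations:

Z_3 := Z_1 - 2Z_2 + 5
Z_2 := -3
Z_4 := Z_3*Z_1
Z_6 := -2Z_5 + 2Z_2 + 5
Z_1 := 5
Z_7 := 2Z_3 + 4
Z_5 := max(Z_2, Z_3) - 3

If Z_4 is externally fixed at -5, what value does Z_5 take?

Intervening sets Z_4 = -5 and removes its equation (Z_4 := Z_3*Z_1).
No directed path runs from Z_4 to Z_5, so Z_5 keeps its natural value.
Z_3 = Z_1 - 2Z_2 + 5  [with Z_1=5, Z_2=-3]  = 16
Z_5 = max(Z_2, Z_3) - 3  [with Z_2=-3, Z_3=16]  = 13

13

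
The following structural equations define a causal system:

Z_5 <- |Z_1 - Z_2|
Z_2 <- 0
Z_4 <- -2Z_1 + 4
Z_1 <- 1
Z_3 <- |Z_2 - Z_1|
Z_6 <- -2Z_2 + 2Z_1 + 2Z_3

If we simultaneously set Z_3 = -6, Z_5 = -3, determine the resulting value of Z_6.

-10

Setting Z_3 = -6, Z_5 = -3 by intervention discards those variables' equations.
Z_6 = -2Z_2 + 2Z_1 + 2Z_3  [with Z_2=0, Z_1=1, Z_3=-6]  = -10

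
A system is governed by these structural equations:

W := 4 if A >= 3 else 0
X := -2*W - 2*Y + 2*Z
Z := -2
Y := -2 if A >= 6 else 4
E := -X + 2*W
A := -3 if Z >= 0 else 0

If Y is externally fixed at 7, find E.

The intervention breaks the incoming arrows to Y: Y := -2 if A >= 6 else 4 no longer applies, and Y = 7.
A = -3 if Z >= 0 else 0  [with Z=-2]  = 0
W = 4 if A >= 3 else 0  [with A=0]  = 0
X = -2*W - 2*Y + 2*Z  [with W=0, Y=7, Z=-2]  = -18
E = -X + 2*W  [with X=-18, W=0]  = 18

18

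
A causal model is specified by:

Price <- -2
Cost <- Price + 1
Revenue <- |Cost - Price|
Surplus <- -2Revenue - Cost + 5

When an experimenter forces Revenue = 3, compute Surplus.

The intervention breaks the incoming arrows to Revenue: Revenue <- |Cost - Price| no longer applies, and Revenue = 3.
Cost = Price + 1  [with Price=-2]  = -1
Surplus = -2Revenue - Cost + 5  [with Revenue=3, Cost=-1]  = 0

0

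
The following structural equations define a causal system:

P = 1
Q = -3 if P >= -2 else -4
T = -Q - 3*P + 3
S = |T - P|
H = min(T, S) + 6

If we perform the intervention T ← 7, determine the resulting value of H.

12

do(T=7) replaces the equation T = -Q - 3*P + 3 with the constant T = 7.
S = |T - P|  [with T=7, P=1]  = 6
H = min(T, S) + 6  [with T=7, S=6]  = 12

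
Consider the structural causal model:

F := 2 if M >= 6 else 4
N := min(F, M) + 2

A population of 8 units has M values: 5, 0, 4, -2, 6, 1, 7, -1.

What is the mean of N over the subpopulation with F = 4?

3

Conditioning on F=4 selects the 6 unit(s) with M ∈ {5, 0, 4, -2, 1, -1}. Their N values: 6, 2, 6, 0, 3, 1. Mean = 3.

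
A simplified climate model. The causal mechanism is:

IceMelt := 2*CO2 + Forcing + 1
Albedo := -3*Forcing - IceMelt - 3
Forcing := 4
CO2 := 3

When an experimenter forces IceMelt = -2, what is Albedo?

-13

The intervention breaks the incoming arrows to IceMelt: IceMelt := 2*CO2 + Forcing + 1 no longer applies, and IceMelt = -2.
Albedo = -3*Forcing - IceMelt - 3  [with Forcing=4, IceMelt=-2]  = -13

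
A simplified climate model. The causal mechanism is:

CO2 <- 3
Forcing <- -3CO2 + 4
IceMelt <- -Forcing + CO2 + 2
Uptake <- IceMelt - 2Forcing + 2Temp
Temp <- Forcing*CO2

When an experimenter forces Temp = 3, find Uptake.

do(Temp=3) replaces the equation Temp <- Forcing*CO2 with the constant Temp = 3.
Forcing = -3CO2 + 4  [with CO2=3]  = -5
IceMelt = -Forcing + CO2 + 2  [with Forcing=-5, CO2=3]  = 10
Uptake = IceMelt - 2Forcing + 2Temp  [with IceMelt=10, Forcing=-5, Temp=3]  = 26

26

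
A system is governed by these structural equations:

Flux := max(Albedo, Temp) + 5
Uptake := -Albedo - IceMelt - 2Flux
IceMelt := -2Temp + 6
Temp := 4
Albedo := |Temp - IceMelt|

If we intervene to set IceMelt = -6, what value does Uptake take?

-34

do(IceMelt=-6) replaces the equation IceMelt := -2Temp + 6 with the constant IceMelt = -6.
Albedo = |Temp - IceMelt|  [with Temp=4, IceMelt=-6]  = 10
Flux = max(Albedo, Temp) + 5  [with Albedo=10, Temp=4]  = 15
Uptake = -Albedo - IceMelt - 2Flux  [with Albedo=10, IceMelt=-6, Flux=15]  = -34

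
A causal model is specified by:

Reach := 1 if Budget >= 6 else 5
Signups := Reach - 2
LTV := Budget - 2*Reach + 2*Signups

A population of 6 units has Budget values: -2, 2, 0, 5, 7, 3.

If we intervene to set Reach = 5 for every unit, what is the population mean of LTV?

-1.5

do(Reach=5) breaks Reach's dependence on Budget. With Reach=5 fixed, LTV across the units is -6, -2, -4, 1, 3, -1, mean -1.5.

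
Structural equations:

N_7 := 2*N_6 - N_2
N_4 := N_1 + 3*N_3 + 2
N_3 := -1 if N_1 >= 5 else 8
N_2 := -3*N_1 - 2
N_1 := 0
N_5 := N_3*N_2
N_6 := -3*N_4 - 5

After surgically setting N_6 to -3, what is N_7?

Intervening sets N_6 = -3 and removes its equation (N_6 := -3*N_4 - 5).
N_2 = -3*N_1 - 2  [with N_1=0]  = -2
N_7 = 2*N_6 - N_2  [with N_6=-3, N_2=-2]  = -4

-4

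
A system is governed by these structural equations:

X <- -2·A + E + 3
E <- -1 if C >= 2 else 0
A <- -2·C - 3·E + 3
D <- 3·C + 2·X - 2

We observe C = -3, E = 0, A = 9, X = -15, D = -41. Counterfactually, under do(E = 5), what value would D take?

29

do(E=5) replaces the equation E <- -1 if C >= 2 else 0 with the constant E = 5.
A = -2·C - 3·E + 3  [with C=-3, E=5]  = -6
X = -2·A + E + 3  [with A=-6, E=5]  = 20
D = 3·C + 2·X - 2  [with C=-3, X=20]  = 29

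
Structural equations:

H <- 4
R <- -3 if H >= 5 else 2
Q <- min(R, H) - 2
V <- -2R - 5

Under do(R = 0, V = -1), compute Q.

The joint intervention fixes R = 0, V = -1, removing each variable's own equation.
Q = min(R, H) - 2  [with R=0, H=4]  = -2

-2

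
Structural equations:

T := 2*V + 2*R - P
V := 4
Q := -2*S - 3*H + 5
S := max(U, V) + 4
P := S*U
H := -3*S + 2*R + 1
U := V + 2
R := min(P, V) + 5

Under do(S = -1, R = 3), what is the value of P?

-6

The joint intervention fixes S = -1, R = 3, removing each variable's own equation.
U = V + 2  [with V=4]  = 6
P = S*U  [with S=-1, U=6]  = -6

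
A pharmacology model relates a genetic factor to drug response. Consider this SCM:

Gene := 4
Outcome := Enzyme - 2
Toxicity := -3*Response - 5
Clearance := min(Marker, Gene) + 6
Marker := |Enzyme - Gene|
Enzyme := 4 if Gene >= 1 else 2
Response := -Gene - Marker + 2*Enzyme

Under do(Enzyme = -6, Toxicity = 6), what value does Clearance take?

Setting Enzyme = -6, Toxicity = 6 by intervention discards those variables' equations.
Marker = |Enzyme - Gene|  [with Enzyme=-6, Gene=4]  = 10
Clearance = min(Marker, Gene) + 6  [with Marker=10, Gene=4]  = 10

10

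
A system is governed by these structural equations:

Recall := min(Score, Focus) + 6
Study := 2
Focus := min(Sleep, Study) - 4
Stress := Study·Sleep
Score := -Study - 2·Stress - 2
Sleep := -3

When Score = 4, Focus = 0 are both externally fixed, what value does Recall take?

Setting Score = 4, Focus = 0 by intervention discards those variables' equations.
Recall = min(Score, Focus) + 6  [with Score=4, Focus=0]  = 6

6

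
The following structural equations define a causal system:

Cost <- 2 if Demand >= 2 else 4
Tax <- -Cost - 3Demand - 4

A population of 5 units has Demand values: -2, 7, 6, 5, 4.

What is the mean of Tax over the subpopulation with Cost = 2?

E[Tax|Cost=2] averages over only the 4 units with Cost=2 (Demand = 7, 6, 5, 4): Tax = -27, -24, -21, -18, mean -22.5.

-22.5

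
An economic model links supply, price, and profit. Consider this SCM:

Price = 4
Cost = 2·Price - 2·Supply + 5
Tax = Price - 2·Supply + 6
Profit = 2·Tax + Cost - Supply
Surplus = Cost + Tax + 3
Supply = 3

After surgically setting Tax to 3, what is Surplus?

Under do(Tax=3), the mechanism Tax = Price - 2·Supply + 6 is discarded; Tax is fixed at 3.
Cost = 2·Price - 2·Supply + 5  [with Price=4, Supply=3]  = 7
Surplus = Cost + Tax + 3  [with Cost=7, Tax=3]  = 13

13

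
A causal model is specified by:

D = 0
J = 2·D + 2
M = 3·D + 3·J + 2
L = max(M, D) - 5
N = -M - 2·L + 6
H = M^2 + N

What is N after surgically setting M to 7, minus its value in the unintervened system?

3

do(M=7) replaces the equation M = 3·D + 3·J + 2 with the constant M = 7.
L = max(M, D) - 5  [with M=7, D=0]  = 2
N = -M - 2·L + 6  [with M=7, L=2]  = -5
Without intervention: J = 2·D + 2  [with D=0]  = 2; M = 3·D + 3·J + 2  [with D=0, J=2]  = 8; L = max(M, D) - 5  [with M=8, D=0]  = 3; N = -M - 2·L + 6  [with M=8, L=3]  = -8.
Change = -5 − (-8) = 3.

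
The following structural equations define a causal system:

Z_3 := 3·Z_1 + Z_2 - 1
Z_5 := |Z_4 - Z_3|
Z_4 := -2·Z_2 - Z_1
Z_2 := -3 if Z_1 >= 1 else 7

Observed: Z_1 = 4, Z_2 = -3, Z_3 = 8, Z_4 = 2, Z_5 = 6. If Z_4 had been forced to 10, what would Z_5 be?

Intervening sets Z_4 = 10 and removes its equation (Z_4 := -2·Z_2 - Z_1).
Z_2 = -3 if Z_1 >= 1 else 7  [with Z_1=4]  = -3
Z_3 = 3·Z_1 + Z_2 - 1  [with Z_1=4, Z_2=-3]  = 8
Z_5 = |Z_4 - Z_3|  [with Z_4=10, Z_3=8]  = 2

2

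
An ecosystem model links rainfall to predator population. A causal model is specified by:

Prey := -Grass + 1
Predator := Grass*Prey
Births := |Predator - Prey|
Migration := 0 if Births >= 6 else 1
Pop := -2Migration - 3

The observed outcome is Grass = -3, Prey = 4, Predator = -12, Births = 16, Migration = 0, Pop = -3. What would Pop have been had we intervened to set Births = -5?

Under do(Births=-5), the mechanism Births := |Predator - Prey| is discarded; Births is fixed at -5.
Migration = 0 if Births >= 6 else 1  [with Births=-5]  = 1
Pop = -2Migration - 3  [with Migration=1]  = -5

-5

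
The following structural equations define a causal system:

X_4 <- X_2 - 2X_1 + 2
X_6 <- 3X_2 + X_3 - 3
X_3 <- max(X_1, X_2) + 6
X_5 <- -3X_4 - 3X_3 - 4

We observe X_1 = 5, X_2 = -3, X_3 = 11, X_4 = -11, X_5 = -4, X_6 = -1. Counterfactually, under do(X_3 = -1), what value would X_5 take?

do(X_3=-1) replaces the equation X_3 <- max(X_1, X_2) + 6 with the constant X_3 = -1.
X_4 = X_2 - 2X_1 + 2  [with X_2=-3, X_1=5]  = -11
X_5 = -3X_4 - 3X_3 - 4  [with X_4=-11, X_3=-1]  = 32

32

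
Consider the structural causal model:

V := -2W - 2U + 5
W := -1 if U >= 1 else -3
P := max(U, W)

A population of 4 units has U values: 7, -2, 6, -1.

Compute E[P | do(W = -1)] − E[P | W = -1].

-3.75

do(W=-1) breaks W's dependence on U. With W=-1 fixed, P across the units is 7, -1, 6, -1, mean 2.75.
E[P|W=-1] averages over only the 2 units with W=-1 (U = 7, 6): P = 7, 6, mean 6.5.
Difference = 2.75 − 6.5 = -3.75.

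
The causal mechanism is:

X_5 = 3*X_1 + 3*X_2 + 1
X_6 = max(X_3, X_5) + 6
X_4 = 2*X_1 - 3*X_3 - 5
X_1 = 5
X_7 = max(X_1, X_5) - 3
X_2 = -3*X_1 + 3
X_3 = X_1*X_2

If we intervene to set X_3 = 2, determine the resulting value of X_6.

The intervention breaks the incoming arrows to X_3: X_3 = X_1*X_2 no longer applies, and X_3 = 2.
X_2 = -3*X_1 + 3  [with X_1=5]  = -12
X_5 = 3*X_1 + 3*X_2 + 1  [with X_1=5, X_2=-12]  = -20
X_6 = max(X_3, X_5) + 6  [with X_3=2, X_5=-20]  = 8

8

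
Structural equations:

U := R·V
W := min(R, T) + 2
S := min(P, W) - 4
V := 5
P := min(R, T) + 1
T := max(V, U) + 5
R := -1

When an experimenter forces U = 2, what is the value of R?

-1

Under do(U=2), the mechanism U := R·V is discarded; U is fixed at 2.
Since R is not a descendant of the intervened variable, it is unaffected.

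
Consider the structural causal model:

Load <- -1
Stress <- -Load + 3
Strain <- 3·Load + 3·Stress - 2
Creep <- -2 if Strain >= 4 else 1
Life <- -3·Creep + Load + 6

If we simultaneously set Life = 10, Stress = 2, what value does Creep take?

1

Setting Life = 10, Stress = 2 by intervention discards those variables' equations.
Strain = 3·Load + 3·Stress - 2  [with Load=-1, Stress=2]  = 1
Creep = -2 if Strain >= 4 else 1  [with Strain=1]  = 1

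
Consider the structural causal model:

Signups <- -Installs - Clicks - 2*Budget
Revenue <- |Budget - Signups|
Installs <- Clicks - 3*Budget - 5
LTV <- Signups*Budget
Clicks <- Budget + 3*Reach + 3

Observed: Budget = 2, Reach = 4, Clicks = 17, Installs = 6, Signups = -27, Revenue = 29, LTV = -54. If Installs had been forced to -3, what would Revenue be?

Under do(Installs=-3), the mechanism Installs <- Clicks - 3*Budget - 5 is discarded; Installs is fixed at -3.
Clicks = Budget + 3*Reach + 3  [with Budget=2, Reach=4]  = 17
Signups = -Installs - Clicks - 2*Budget  [with Installs=-3, Clicks=17, Budget=2]  = -18
Revenue = |Budget - Signups|  [with Budget=2, Signups=-18]  = 20

20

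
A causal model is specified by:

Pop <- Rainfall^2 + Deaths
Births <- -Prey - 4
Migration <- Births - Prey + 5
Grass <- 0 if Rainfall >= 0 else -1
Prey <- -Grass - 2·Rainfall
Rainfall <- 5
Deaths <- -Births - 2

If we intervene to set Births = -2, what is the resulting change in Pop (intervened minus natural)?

8

The intervention breaks the incoming arrows to Births: Births <- -Prey - 4 no longer applies, and Births = -2.
Deaths = -Births - 2  [with Births=-2]  = 0
Pop = Rainfall^2 + Deaths  [with Rainfall=5, Deaths=0]  = 25
Without intervention: Grass = 0 if Rainfall >= 0 else -1  [with Rainfall=5]  = 0; Prey = -Grass - 2·Rainfall  [with Grass=0, Rainfall=5]  = -10; Births = -Prey - 4  [with Prey=-10]  = 6; Deaths = -Births - 2  [with Births=6]  = -8; Pop = Rainfall^2 + Deaths  [with Rainfall=5, Deaths=-8]  = 17.
Change = 25 − 17 = 8.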